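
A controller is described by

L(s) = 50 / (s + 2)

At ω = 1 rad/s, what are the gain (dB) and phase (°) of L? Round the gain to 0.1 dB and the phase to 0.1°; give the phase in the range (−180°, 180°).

27.0 dB, -26.6°

At s = jω = j1:
pole (s+2): 2 + j1 → |·| = √(2²+1²) = √5 ≈ 2.2361, ∠ = arctan(1/2) ≈ 26.57°
|L| = 50 / 2.2361 ≈ 22.36
Gain = 20 log₁₀(22.36) ≈ 26.99 dB
∠L = 0.00° − 26.57° = -26.57°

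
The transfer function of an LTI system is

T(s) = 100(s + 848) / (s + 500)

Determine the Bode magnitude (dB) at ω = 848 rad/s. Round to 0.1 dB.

41.7 dB

At s = jω = j848:
zero (s+848): 848 + j848 → |·| = √(848²+848²) = √1438208 ≈ 1199.3, ∠ = arctan(848/848) ≈ 45.00°
pole (s+500): 500 + j848 → |·| = √(500²+848²) = √969104 ≈ 984.43, ∠ = arctan(848/500) ≈ 59.48°
|T| = 100 · 1199.3 / 984.43 ≈ 121.83
Gain = 20 log₁₀(121.83) ≈ 41.72 dB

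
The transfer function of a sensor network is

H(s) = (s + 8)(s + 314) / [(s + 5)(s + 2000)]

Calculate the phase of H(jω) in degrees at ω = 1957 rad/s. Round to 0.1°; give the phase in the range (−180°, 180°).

At s = jω = j1957:
zero (s+8): 8 + j1957 → |·| = √(8²+1957²) = √3829913 ≈ 1957, ∠ = arctan(1957/8) ≈ 89.77°
zero (s+314): 314 + j1957 → |·| = √(314²+1957²) = √3928445 ≈ 1982, ∠ = arctan(1957/314) ≈ 80.88°
pole (s+5): 5 + j1957 → |·| = √(5²+1957²) = √3829874 ≈ 1957, ∠ = arctan(1957/5) ≈ 89.85°
pole (s+2000): 2000 + j1957 → |·| = √(2000²+1957²) = √7829849 ≈ 2798.2, ∠ = arctan(1957/2000) ≈ 44.38°
∠H = 170.65° − 134.23° = 36.42°

36.4°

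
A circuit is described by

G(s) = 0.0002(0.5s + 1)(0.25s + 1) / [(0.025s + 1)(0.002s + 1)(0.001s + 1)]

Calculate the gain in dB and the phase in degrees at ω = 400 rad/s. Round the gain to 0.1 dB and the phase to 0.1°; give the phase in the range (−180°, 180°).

-10.8 dB, 34.4°

At ω = 400 rad/s:
zero (1 + j400·0.5) = 1 + j200 → |·| ≈ 200, ∠ ≈ 89.71°
zero (1 + j400·0.25) = 1 + j100 → |·| ≈ 100, ∠ ≈ 89.43°
pole (1 + j400·0.025) = 1 + j10 → |·| ≈ 10.05, ∠ ≈ 84.29°
pole (1 + j400·0.002) = 1 + j0.8 → |·| ≈ 1.2806, ∠ ≈ 38.66°
pole (1 + j400·0.001) = 1 + j0.4 → |·| ≈ 1.077, ∠ ≈ 21.80°
|G| = 0.0002 · 200 · 100 / (10.05 · 1.2806 · 1.077) ≈ 0.28858
Gain = 20 log₁₀(0.28858) ≈ -10.79 dB
∠G = (89.71° + 89.43°) − (84.29° + 38.66° + 21.80°) = 34.39°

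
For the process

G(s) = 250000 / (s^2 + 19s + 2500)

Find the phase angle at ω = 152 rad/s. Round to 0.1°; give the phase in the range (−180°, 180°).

At s = jω = j152:
quadratic: (j152)² + 19·j152 + 2500 = -20604 + j2888 → |·| ≈ 20805, ∠ ≈ 172.02°
∠G = 0.00° − 172.02° = -172.02°

-172.0°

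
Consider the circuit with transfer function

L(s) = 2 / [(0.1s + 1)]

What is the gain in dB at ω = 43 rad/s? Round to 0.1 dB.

-6.9 dB

At ω = 43 rad/s:
pole (1 + j43·0.1) = 1 + j4.3 → |·| ≈ 4.4147, ∠ ≈ 76.91°
|L| = 2 · 1 / (4.4147) ≈ 0.45303
Gain = 20 log₁₀(0.45303) ≈ -6.88 dB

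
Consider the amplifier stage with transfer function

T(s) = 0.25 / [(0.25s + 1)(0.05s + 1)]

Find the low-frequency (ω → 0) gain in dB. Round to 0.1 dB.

-12.0 dB

T(0) = 0.25 · 1 / 1 = 0.25
20 log₁₀(0.25) ≈ -12.04 dB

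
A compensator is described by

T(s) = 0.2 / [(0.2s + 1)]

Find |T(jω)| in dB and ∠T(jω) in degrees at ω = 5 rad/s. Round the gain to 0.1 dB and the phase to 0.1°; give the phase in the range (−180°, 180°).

-17.0 dB, -45.0°

At ω = 5 rad/s:
pole (1 + j5·0.2) = 1 + j1 → |·| ≈ 1.4142, ∠ ≈ 45.00°
|T| = 0.2 · 1 / (1.4142) ≈ 0.14142
Gain = 20 log₁₀(0.14142) ≈ -16.99 dB
∠T = (0°) − (45.00°) = -45.00°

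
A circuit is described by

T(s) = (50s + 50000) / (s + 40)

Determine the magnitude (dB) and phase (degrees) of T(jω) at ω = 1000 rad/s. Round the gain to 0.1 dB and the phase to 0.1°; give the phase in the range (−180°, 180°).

37.0 dB, -42.7°

Substitute s = j1000:
Numerator: 50(j1000) + 50000 = 50000 + j50000
Denominator: (j1000) + 40 = 40 + j1000
|N| = √(50000² + 50000²) ≈ 70711, ∠N ≈ 45.00°
|D| = √(40² + 1000²) ≈ 1000.8, ∠D ≈ 87.71°
|T| = 70711 / 1000.8 ≈ 70.654
Gain = 20 log₁₀(70.654) ≈ 36.98 dB
∠T = 45.00° − 87.71° = -42.71°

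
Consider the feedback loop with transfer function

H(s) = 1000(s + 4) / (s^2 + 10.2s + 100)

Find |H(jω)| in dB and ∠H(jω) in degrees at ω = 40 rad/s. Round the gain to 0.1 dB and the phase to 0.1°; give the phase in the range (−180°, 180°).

28.3 dB, -80.5°

At s = jω = j40:
zero (s+4): 4 + j40 → |·| = √(4²+40²) = √1616 ≈ 40.2, ∠ = arctan(40/4) ≈ 84.29°
quadratic: (j40)² + 10.2·j40 + 100 = -1500 + j408 → |·| ≈ 1554.5, ∠ ≈ 164.78°
|H| = 1000 · 40.2 / 1554.5 ≈ 25.86
Gain = 20 log₁₀(25.86) ≈ 28.25 dB
∠H = 84.29° − 164.78° = -80.49°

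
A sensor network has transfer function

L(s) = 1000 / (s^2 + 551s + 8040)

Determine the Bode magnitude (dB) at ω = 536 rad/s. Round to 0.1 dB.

-52.2 dB

Substitute s = j536:
Numerator: 1000 = 1000 + j0
Denominator: (j536)^2 + 551(j536) + 8040 = -279256 + j295336
|N| = √(1000² + 0²) ≈ 1000, ∠N ≈ 0.00°
|D| = √(279256² + 295336²) ≈ 4.0646e+05, ∠D ≈ 133.40°
|L| = 1000 / 4.0646e+05 ≈ 0.0024603
Gain = 20 log₁₀(0.0024603) ≈ -52.18 dB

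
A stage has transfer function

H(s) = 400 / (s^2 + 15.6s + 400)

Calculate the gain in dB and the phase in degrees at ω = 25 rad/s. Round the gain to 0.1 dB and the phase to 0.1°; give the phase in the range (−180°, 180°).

At s = jω = j25:
quadratic: (j25)² + 15.6·j25 + 400 = -225 + j390 → |·| ≈ 450.25, ∠ ≈ 119.98°
|H| = 400 / 450.25 ≈ 0.8884
Gain = 20 log₁₀(0.8884) ≈ -1.03 dB
∠H = 0.00° − 119.98° = -119.98°

-1.0 dB, -120.0°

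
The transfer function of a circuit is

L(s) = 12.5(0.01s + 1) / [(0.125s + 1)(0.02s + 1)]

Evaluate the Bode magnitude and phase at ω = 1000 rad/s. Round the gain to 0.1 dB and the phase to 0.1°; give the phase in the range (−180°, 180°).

At ω = 1000 rad/s:
zero (1 + j1000·0.01) = 1 + j10 → |·| ≈ 10.05, ∠ ≈ 84.29°
pole (1 + j1000·0.125) = 1 + j125 → |·| ≈ 125, ∠ ≈ 89.54°
pole (1 + j1000·0.02) = 1 + j20 → |·| ≈ 20.025, ∠ ≈ 87.14°
|L| = 12.5 · 10.05 / (125 · 20.025) ≈ 0.050187
Gain = 20 log₁₀(0.050187) ≈ -25.99 dB
∠L = (84.29°) − (89.54° + 87.14°) = -92.39°

-26.0 dB, -92.4°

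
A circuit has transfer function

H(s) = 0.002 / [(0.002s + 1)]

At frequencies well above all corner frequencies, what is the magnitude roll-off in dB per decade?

-20 dB/decade

Each pole contributes −20 dB/decade at high frequency; each zero contributes +20 dB/decade.
Net: 0 zero(s) − 1 pole(s) → -20 dB/decade.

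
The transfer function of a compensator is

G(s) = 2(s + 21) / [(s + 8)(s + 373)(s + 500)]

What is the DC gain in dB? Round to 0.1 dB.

-91.0 dB

G(0) = 2·21 / (8·373·500) ≈ 2.815e-05
20 log₁₀(2.815e-05) ≈ -91.01 dB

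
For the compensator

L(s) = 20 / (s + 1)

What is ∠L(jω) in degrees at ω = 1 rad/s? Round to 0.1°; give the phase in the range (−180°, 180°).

-45.0°

Substitute s = j1:
Numerator: 20 = 20 + j0
Denominator: (j1) + 1 = 1 + j1
|N| = √(20² + 0²) ≈ 20, ∠N ≈ 0.00°
|D| = √(1² + 1²) ≈ 1.4142, ∠D ≈ 45.00°
∠L = 0.00° − 45.00° = -45.00°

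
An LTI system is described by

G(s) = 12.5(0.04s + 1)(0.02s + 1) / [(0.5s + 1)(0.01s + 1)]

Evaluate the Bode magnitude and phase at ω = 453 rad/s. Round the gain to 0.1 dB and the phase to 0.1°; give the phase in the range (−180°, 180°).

5.9 dB, 3.2°

At ω = 453 rad/s:
zero (1 + j453·0.04) = 1 + j18.12 → |·| ≈ 18.148, ∠ ≈ 86.84°
zero (1 + j453·0.02) = 1 + j9.06 → |·| ≈ 9.115, ∠ ≈ 83.70°
pole (1 + j453·0.5) = 1 + j226.5 → |·| ≈ 226.5, ∠ ≈ 89.75°
pole (1 + j453·0.01) = 1 + j4.53 → |·| ≈ 4.6391, ∠ ≈ 77.55°
|G| = 12.5 · 18.148 · 9.115 / (226.5 · 4.6391) ≈ 1.9679
Gain = 20 log₁₀(1.9679) ≈ 5.88 dB
∠G = (86.84° + 83.70°) − (89.75° + 77.55°) = 3.24°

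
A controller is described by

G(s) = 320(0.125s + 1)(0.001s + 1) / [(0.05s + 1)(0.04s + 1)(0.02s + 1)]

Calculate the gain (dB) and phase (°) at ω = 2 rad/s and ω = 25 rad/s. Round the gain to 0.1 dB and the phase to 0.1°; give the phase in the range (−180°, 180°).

ω = 2: 50.3 dB, 1.6°; ω = 25: 52.4 dB, -49.2°

At ω = 2 rad/s:
zero (1 + j2·0.125) = 1 + j0.25 → |·| ≈ 1.0308, ∠ ≈ 14.04°
zero (1 + j2·0.001) = 1 + j0.002 → |·| ≈ 1, ∠ ≈ 0.11°
pole (1 + j2·0.05) = 1 + j0.1 → |·| ≈ 1.005, ∠ ≈ 5.71°
pole (1 + j2·0.04) = 1 + j0.08 → |·| ≈ 1.0032, ∠ ≈ 4.57°
pole (1 + j2·0.02) = 1 + j0.04 → |·| ≈ 1.0008, ∠ ≈ 2.29°
|G| = 320 · 1.0308 · 1 / (1.005 · 1.0032 · 1.0008) ≈ 326.91
Gain = 20 log₁₀(326.91) ≈ 50.29 dB
∠G = (14.04° + 0.11°) − (5.71° + 4.57° + 2.29°) = 1.58°

At ω = 25 rad/s:
zero (1 + j25·0.125) = 1 + j3.125 → |·| ≈ 3.2811, ∠ ≈ 72.26°
zero (1 + j25·0.001) = 1 + j0.025 → |·| ≈ 1.0003, ∠ ≈ 1.43°
pole (1 + j25·0.05) = 1 + j1.25 → |·| ≈ 1.6008, ∠ ≈ 51.34°
pole (1 + j25·0.04) = 1 + j1 → |·| ≈ 1.4142, ∠ ≈ 45.00°
pole (1 + j25·0.02) = 1 + j0.5 → |·| ≈ 1.118, ∠ ≈ 26.57°
|G| = 320 · 3.2811 · 1.0003 / (1.6008 · 1.4142 · 1.118) ≈ 414.96
Gain = 20 log₁₀(414.96) ≈ 52.36 dB
∠G = (72.26° + 1.43°) − (51.34° + 45.00° + 26.57°) = -49.22°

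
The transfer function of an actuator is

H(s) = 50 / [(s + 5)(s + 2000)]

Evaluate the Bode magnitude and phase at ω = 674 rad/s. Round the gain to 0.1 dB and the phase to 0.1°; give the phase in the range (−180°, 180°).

-89.1 dB, -108.2°

At s = jω = j674:
pole (s+5): 5 + j674 → |·| = √(5²+674²) = √454301 ≈ 674.02, ∠ = arctan(674/5) ≈ 89.57°
pole (s+2000): 2000 + j674 → |·| = √(2000²+674²) = √4454276 ≈ 2110.5, ∠ = arctan(674/2000) ≈ 18.62°
|H| = 50 / 1.4225e+06 ≈ 3.5149e-05
Gain = 20 log₁₀(3.5149e-05) ≈ -89.08 dB
∠H = 0.00° − 108.19° = -108.19°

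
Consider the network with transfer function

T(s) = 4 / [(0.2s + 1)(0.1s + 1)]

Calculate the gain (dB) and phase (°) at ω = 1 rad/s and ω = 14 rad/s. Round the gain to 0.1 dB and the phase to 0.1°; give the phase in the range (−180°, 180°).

At ω = 1 rad/s:
pole (1 + j1·0.2) = 1 + j0.2 → |·| ≈ 1.0198, ∠ ≈ 11.31°
pole (1 + j1·0.1) = 1 + j0.1 → |·| ≈ 1.005, ∠ ≈ 5.71°
|T| = 4 · 1 / (1.0198 · 1.005) ≈ 3.9028
Gain = 20 log₁₀(3.9028) ≈ 11.83 dB
∠T = (0°) − (11.31° + 5.71°) = -17.02°

At ω = 14 rad/s:
pole (1 + j14·0.2) = 1 + j2.8 → |·| ≈ 2.9732, ∠ ≈ 70.35°
pole (1 + j14·0.1) = 1 + j1.4 → |·| ≈ 1.7205, ∠ ≈ 54.46°
|T| = 4 · 1 / (2.9732 · 1.7205) ≈ 0.78195
Gain = 20 log₁₀(0.78195) ≈ -2.14 dB
∠T = (0°) − (70.35° + 54.46°) = -124.81°

ω = 1: 11.8 dB, -17.0°; ω = 14: -2.1 dB, -124.8°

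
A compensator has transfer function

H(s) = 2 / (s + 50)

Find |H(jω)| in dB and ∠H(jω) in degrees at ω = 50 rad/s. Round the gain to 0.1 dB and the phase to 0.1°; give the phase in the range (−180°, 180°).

-31.0 dB, -45.0°

At s = jω = j50:
pole (s+50): 50 + j50 → |·| = √(50²+50²) = √5000 ≈ 70.711, ∠ = arctan(50/50) ≈ 45.00°
|H| = 2 / 70.711 ≈ 0.028284
Gain = 20 log₁₀(0.028284) ≈ -30.97 dB
∠H = 0.00° − 45.00° = -45.00°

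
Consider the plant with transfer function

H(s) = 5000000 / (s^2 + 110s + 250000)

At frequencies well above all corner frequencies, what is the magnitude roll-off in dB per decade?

Each pole contributes −20 dB/decade at high frequency; each zero contributes +20 dB/decade.
Net: 0 zero(s) − 2 pole(s) → -40 dB/decade.

-40 dB/decade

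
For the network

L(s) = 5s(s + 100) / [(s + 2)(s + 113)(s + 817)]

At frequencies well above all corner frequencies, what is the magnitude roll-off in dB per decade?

Each pole contributes −20 dB/decade at high frequency; each zero contributes +20 dB/decade.
Net: 2 zero(s) − 3 pole(s) → -20 dB/decade.

-20 dB/decade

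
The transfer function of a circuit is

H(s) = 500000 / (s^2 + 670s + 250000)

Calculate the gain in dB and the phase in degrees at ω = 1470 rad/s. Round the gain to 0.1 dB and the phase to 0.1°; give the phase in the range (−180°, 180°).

-12.7 dB, -152.7°

At s = jω = j1470:
quadratic: (j1470)² + 670·j1470 + 250000 = -1910900 + j984900 → |·| ≈ 2.1498e+06, ∠ ≈ 152.73°
|H| = 500000 / 2.1498e+06 ≈ 0.23258
Gain = 20 log₁₀(0.23258) ≈ -12.67 dB
∠H = 0.00° − 152.73° = -152.73°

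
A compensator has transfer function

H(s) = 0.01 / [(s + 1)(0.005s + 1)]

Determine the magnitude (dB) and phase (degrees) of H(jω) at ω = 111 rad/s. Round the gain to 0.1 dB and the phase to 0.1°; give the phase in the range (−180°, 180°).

At ω = 111 rad/s:
pole (1 + j111·1) = 1 + j111 → |·| ≈ 111, ∠ ≈ 89.48°
pole (1 + j111·0.005) = 1 + j0.555 → |·| ≈ 1.1437, ∠ ≈ 29.03°
|H| = 0.01 · 1 / (111 · 1.1437) ≈ 7.8771e-05
Gain = 20 log₁₀(7.8771e-05) ≈ -82.07 dB
∠H = (0°) − (89.48° + 29.03°) = -118.51°

-82.1 dB, -118.5°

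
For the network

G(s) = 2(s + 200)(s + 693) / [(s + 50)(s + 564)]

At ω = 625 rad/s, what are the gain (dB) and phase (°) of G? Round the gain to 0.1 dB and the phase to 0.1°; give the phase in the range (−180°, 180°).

7.3 dB, -19.1°

At s = jω = j625:
zero (s+200): 200 + j625 → |·| = √(200²+625²) = √430625 ≈ 656.22, ∠ = arctan(625/200) ≈ 72.26°
zero (s+693): 693 + j625 → |·| = √(693²+625²) = √870874 ≈ 933.21, ∠ = arctan(625/693) ≈ 42.05°
pole (s+50): 50 + j625 → |·| = √(50²+625²) = √393125 ≈ 627, ∠ = arctan(625/50) ≈ 85.43°
pole (s+564): 564 + j625 → |·| = √(564²+625²) = √708721 ≈ 841.86, ∠ = arctan(625/564) ≈ 47.94°
|G| = 2 · 6.1239e+05 / 5.2785e+05 ≈ 2.3203
Gain = 20 log₁₀(2.3203) ≈ 7.31 dB
∠G = 114.31° − 133.37° = -19.06°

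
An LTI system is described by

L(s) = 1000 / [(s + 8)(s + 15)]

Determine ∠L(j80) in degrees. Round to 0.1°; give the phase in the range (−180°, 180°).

At s = jω = j80:
pole (s+8): 8 + j80 → |·| = √(8²+80²) = √6464 ≈ 80.399, ∠ = arctan(80/8) ≈ 84.29°
pole (s+15): 15 + j80 → |·| = √(15²+80²) = √6625 ≈ 81.394, ∠ = arctan(80/15) ≈ 79.38°
∠L = 0.00° − 163.67° = -163.67°

-163.7°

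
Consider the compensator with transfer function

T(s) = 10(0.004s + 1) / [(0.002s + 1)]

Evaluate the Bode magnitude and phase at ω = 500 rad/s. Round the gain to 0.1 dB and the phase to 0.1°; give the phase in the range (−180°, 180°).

At ω = 500 rad/s:
zero (1 + j500·0.004) = 1 + j2 → |·| ≈ 2.2361, ∠ ≈ 63.43°
pole (1 + j500·0.002) = 1 + j1 → |·| ≈ 1.4142, ∠ ≈ 45.00°
|T| = 10 · 2.2361 / (1.4142) ≈ 15.812
Gain = 20 log₁₀(15.812) ≈ 23.98 dB
∠T = (63.43°) − (45.00°) = 18.43°

24.0 dB, 18.4°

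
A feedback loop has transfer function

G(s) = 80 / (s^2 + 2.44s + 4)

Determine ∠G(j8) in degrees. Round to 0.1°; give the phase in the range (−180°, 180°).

At s = jω = j8:
quadratic: (j8)² + 2.44·j8 + 4 = -60 + j19.52 → |·| ≈ 63.095, ∠ ≈ 161.98°
∠G = 0.00° − 161.98° = -161.98°

-162.0°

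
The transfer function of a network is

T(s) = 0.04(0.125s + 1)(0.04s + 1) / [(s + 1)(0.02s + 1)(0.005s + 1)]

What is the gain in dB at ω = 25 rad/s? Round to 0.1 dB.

At ω = 25 rad/s:
zero (1 + j25·0.125) = 1 + j3.125 → |·| ≈ 3.2811, ∠ ≈ 72.26°
zero (1 + j25·0.04) = 1 + j1 → |·| ≈ 1.4142, ∠ ≈ 45.00°
pole (1 + j25·1) = 1 + j25 → |·| ≈ 25.02, ∠ ≈ 87.71°
pole (1 + j25·0.02) = 1 + j0.5 → |·| ≈ 1.118, ∠ ≈ 26.57°
pole (1 + j25·0.005) = 1 + j0.125 → |·| ≈ 1.0078, ∠ ≈ 7.13°
|T| = 0.04 · 3.2811 · 1.4142 / (25.02 · 1.118 · 1.0078) ≈ 0.006584
Gain = 20 log₁₀(0.006584) ≈ -43.63 dB

-43.6 dB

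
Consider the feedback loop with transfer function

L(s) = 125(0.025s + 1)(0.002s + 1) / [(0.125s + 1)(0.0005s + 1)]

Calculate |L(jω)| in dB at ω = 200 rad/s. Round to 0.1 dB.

28.7 dB

At ω = 200 rad/s:
zero (1 + j200·0.025) = 1 + j5 → |·| ≈ 5.099, ∠ ≈ 78.69°
zero (1 + j200·0.002) = 1 + j0.4 → |·| ≈ 1.077, ∠ ≈ 21.80°
pole (1 + j200·0.125) = 1 + j25 → |·| ≈ 25.02, ∠ ≈ 87.71°
pole (1 + j200·0.0005) = 1 + j0.1 → |·| ≈ 1.005, ∠ ≈ 5.71°
|L| = 125 · 5.099 · 1.077 / (25.02 · 1.005) ≈ 27.3
Gain = 20 log₁₀(27.3) ≈ 28.72 dB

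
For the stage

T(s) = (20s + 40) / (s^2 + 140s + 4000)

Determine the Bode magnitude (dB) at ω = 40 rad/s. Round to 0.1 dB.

-17.6 dB

Substitute s = j40:
Numerator: 20(j40) + 40 = 40 + j800
Denominator: (j40)^2 + 140(j40) + 4000 = 2400 + j5600
|N| = √(40² + 800²) ≈ 801, ∠N ≈ 87.14°
|D| = √(2400² + 5600²) ≈ 6092.6, ∠D ≈ 66.80°
|T| = 801 / 6092.6 ≈ 0.13147
Gain = 20 log₁₀(0.13147) ≈ -17.62 dB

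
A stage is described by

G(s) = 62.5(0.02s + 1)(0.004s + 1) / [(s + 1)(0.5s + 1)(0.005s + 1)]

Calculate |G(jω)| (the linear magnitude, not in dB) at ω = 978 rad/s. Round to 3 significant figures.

0.00207

At ω = 978 rad/s:
zero (1 + j978·0.02) = 1 + j19.56 → |·| ≈ 19.586, ∠ ≈ 87.07°
zero (1 + j978·0.004) = 1 + j3.912 → |·| ≈ 4.0378, ∠ ≈ 75.66°
pole (1 + j978·1) = 1 + j978 → |·| ≈ 978, ∠ ≈ 89.94°
pole (1 + j978·0.5) = 1 + j489 → |·| ≈ 489, ∠ ≈ 89.88°
pole (1 + j978·0.005) = 1 + j4.89 → |·| ≈ 4.9912, ∠ ≈ 78.44°
|G| = 62.5 · 19.586 · 4.0378 / (978 · 489 · 4.9912) ≈ 0.0020707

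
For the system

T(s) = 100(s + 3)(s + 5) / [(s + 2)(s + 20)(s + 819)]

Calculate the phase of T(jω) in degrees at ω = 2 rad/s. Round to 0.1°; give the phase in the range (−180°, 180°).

4.6°

At s = jω = j2:
zero (s+3): 3 + j2 → |·| = √(3²+2²) = √13 ≈ 3.6056, ∠ = arctan(2/3) ≈ 33.69°
zero (s+5): 5 + j2 → |·| = √(5²+2²) = √29 ≈ 5.3852, ∠ = arctan(2/5) ≈ 21.80°
pole (s+2): 2 + j2 → |·| = √(2²+2²) = √8 ≈ 2.8284, ∠ = arctan(2/2) ≈ 45.00°
pole (s+20): 20 + j2 → |·| = √(20²+2²) = √404 ≈ 20.1, ∠ = arctan(2/20) ≈ 5.71°
pole (s+819): 819 + j2 → |·| = √(819²+2²) = √670765 ≈ 819, ∠ = arctan(2/819) ≈ 0.14°
∠T = 55.49° − 50.85° = 4.64°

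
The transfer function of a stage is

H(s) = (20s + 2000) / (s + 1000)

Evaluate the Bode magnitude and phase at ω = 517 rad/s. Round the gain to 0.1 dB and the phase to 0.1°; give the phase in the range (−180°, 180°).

19.4 dB, 51.7°

Substitute s = j517:
Numerator: 20(j517) + 2000 = 2000 + j10340
Denominator: (j517) + 1000 = 1000 + j517
|N| = √(2000² + 10340²) ≈ 10532, ∠N ≈ 79.05°
|D| = √(1000² + 517²) ≈ 1125.7, ∠D ≈ 27.34°
|H| = 10532 / 1125.7 ≈ 9.356
Gain = 20 log₁₀(9.356) ≈ 19.42 dB
∠H = 79.05° − 27.34° = 51.71°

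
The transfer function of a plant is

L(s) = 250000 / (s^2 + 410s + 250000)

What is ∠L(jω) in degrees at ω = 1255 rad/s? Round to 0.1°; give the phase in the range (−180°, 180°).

At s = jω = j1255:
quadratic: (j1255)² + 410·j1255 + 250000 = -1325025 + j514550 → |·| ≈ 1.4214e+06, ∠ ≈ 158.78°
∠L = 0.00° − 158.78° = -158.78°

-158.8°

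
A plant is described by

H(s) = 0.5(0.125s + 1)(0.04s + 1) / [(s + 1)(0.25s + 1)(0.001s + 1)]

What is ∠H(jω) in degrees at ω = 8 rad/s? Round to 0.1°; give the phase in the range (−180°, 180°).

-84.0°

At ω = 8 rad/s:
zero (1 + j8·0.125) = 1 + j1 → |·| ≈ 1.4142, ∠ ≈ 45.00°
zero (1 + j8·0.04) = 1 + j0.32 → |·| ≈ 1.05, ∠ ≈ 17.74°
pole (1 + j8·1) = 1 + j8 → |·| ≈ 8.0623, ∠ ≈ 82.87°
pole (1 + j8·0.25) = 1 + j2 → |·| ≈ 2.2361, ∠ ≈ 63.43°
pole (1 + j8·0.001) = 1 + j0.008 → |·| ≈ 1, ∠ ≈ 0.46°
∠H = (45.00° + 17.74°) − (82.87° + 63.43° + 0.46°) = -84.02°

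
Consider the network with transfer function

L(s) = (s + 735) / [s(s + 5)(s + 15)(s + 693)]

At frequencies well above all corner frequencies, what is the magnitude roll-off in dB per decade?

-60 dB/decade

Each pole contributes −20 dB/decade at high frequency; each zero contributes +20 dB/decade.
Net: 1 zero(s) − 4 pole(s) → -60 dB/decade.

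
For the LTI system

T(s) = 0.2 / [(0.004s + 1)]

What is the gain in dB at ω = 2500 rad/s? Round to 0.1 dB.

-34.0 dB

At ω = 2500 rad/s:
pole (1 + j2500·0.004) = 1 + j10 → |·| ≈ 10.05, ∠ ≈ 84.29°
|T| = 0.2 · 1 / (10.05) ≈ 0.0199
Gain = 20 log₁₀(0.0199) ≈ -34.02 dB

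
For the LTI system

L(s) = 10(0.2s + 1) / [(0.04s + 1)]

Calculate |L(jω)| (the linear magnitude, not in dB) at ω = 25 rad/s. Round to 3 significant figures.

At ω = 25 rad/s:
zero (1 + j25·0.2) = 1 + j5 → |·| ≈ 5.099, ∠ ≈ 78.69°
pole (1 + j25·0.04) = 1 + j1 → |·| ≈ 1.4142, ∠ ≈ 45.00°
|L| = 10 · 5.099 / (1.4142) ≈ 36.056

36.1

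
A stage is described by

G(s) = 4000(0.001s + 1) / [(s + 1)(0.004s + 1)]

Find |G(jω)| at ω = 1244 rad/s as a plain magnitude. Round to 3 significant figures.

1.01

At ω = 1244 rad/s:
zero (1 + j1244·0.001) = 1 + j1.244 → |·| ≈ 1.5961, ∠ ≈ 51.21°
pole (1 + j1244·1) = 1 + j1244 → |·| ≈ 1244, ∠ ≈ 89.95°
pole (1 + j1244·0.004) = 1 + j4.976 → |·| ≈ 5.0755, ∠ ≈ 78.64°
|G| = 4000 · 1.5961 / (1244 · 5.0755) ≈ 1.0112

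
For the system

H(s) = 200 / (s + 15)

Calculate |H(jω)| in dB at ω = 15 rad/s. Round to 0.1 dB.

At s = jω = j15:
pole (s+15): 15 + j15 → |·| = √(15²+15²) = √450 ≈ 21.213, ∠ = arctan(15/15) ≈ 45.00°
|H| = 200 / 21.213 ≈ 9.4282
Gain = 20 log₁₀(9.4282) ≈ 19.49 dB

19.5 dB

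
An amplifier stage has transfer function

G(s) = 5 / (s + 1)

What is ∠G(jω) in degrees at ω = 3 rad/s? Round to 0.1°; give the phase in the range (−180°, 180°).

-71.6°

Substitute s = j3:
Numerator: 5 = 5 + j0
Denominator: (j3) + 1 = 1 + j3
|N| = √(5² + 0²) ≈ 5, ∠N ≈ 0.00°
|D| = √(1² + 3²) ≈ 3.1623, ∠D ≈ 71.57°
∠G = 0.00° − 71.57° = -71.57°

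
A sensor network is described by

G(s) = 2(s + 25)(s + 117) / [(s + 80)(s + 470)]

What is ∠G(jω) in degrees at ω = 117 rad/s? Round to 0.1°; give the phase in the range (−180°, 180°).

53.3°

At s = jω = j117:
zero (s+25): 25 + j117 → |·| = √(25²+117²) = √14314 ≈ 119.64, ∠ = arctan(117/25) ≈ 77.94°
zero (s+117): 117 + j117 → |·| = √(117²+117²) = √27378 ≈ 165.46, ∠ = arctan(117/117) ≈ 45.00°
pole (s+80): 80 + j117 → |·| = √(80²+117²) = √20089 ≈ 141.74, ∠ = arctan(117/80) ≈ 55.64°
pole (s+470): 470 + j117 → |·| = √(470²+117²) = √234589 ≈ 484.34, ∠ = arctan(117/470) ≈ 13.98°
∠G = 122.94° − 69.62° = 53.32°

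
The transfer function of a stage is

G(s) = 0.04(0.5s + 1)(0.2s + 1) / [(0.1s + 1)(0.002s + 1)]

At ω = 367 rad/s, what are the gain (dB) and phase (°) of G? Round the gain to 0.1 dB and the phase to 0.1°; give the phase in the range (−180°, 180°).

21.5 dB, 54.2°

At ω = 367 rad/s:
zero (1 + j367·0.5) = 1 + j183.5 → |·| ≈ 183.5, ∠ ≈ 89.69°
zero (1 + j367·0.2) = 1 + j73.4 → |·| ≈ 73.407, ∠ ≈ 89.22°
pole (1 + j367·0.1) = 1 + j36.7 → |·| ≈ 36.714, ∠ ≈ 88.44°
pole (1 + j367·0.002) = 1 + j0.734 → |·| ≈ 1.2405, ∠ ≈ 36.28°
|G| = 0.04 · 183.5 · 73.407 / (36.714 · 1.2405) ≈ 11.831
Gain = 20 log₁₀(11.831) ≈ 21.46 dB
∠G = (89.69° + 89.22°) − (88.44° + 36.28°) = 54.19°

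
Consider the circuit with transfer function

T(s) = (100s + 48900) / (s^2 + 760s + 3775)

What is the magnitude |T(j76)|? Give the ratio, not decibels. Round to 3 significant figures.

Substitute s = j76:
Numerator: 100(j76) + 48900 = 48900 + j7600
Denominator: (j76)^2 + 760(j76) + 3775 = -2001 + j57760
|N| = √(48900² + 7600²) ≈ 49487, ∠N ≈ 8.83°
|D| = √(2001² + 57760²) ≈ 57795, ∠D ≈ 91.98°
|T| = 49487 / 57795 ≈ 0.85625

0.856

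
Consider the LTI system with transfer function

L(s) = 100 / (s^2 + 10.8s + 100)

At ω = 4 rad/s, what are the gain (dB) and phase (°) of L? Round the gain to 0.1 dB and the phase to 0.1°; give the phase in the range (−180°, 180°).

At s = jω = j4:
quadratic: (j4)² + 10.8·j4 + 100 = 84 + j43.2 → |·| ≈ 94.458, ∠ ≈ 27.22°
|L| = 100 / 94.458 ≈ 1.0587
Gain = 20 log₁₀(1.0587) ≈ 0.50 dB
∠L = 0.00° − 27.22° = -27.22°

0.5 dB, -27.2°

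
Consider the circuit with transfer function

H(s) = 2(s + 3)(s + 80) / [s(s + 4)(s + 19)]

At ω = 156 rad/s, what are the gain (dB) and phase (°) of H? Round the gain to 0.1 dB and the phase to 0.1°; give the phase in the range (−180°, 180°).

-36.9 dB, -109.8°

At s = jω = j156:
zero (s+3): 3 + j156 → |·| = √(3²+156²) = √24345 ≈ 156.03, ∠ = arctan(156/3) ≈ 88.90°
zero (s+80): 80 + j156 → |·| = √(80²+156²) = √30736 ≈ 175.32, ∠ = arctan(156/80) ≈ 62.85°
pole (s+4): 4 + j156 → |·| = √(4²+156²) = √24352 ≈ 156.05, ∠ = arctan(156/4) ≈ 88.53°
pole (s+19): 19 + j156 → |·| = √(19²+156²) = √24697 ≈ 157.15, ∠ = arctan(156/19) ≈ 83.06°
pole at origin: |s| = 156, ∠ = 90.00° (in denominator)
|H| = 2 · 27355 / 3.8256e+06 ≈ 0.014301
Gain = 20 log₁₀(0.014301) ≈ -36.89 dB
∠H = 151.75° − 261.59° = -109.84°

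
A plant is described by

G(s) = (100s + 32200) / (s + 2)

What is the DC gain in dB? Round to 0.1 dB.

84.1 dB

G(0) = 32200 / 2 = 16100
20 log₁₀(16100) ≈ 84.14 dB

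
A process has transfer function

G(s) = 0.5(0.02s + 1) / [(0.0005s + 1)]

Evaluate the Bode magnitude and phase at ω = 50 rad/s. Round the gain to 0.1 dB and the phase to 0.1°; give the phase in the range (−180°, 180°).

-3.0 dB, 43.6°

At ω = 50 rad/s:
zero (1 + j50·0.02) = 1 + j1 → |·| ≈ 1.4142, ∠ ≈ 45.00°
pole (1 + j50·0.0005) = 1 + j0.025 → |·| ≈ 1.0003, ∠ ≈ 1.43°
|G| = 0.5 · 1.4142 / (1.0003) ≈ 0.70689
Gain = 20 log₁₀(0.70689) ≈ -3.01 dB
∠G = (45.00°) − (1.43°) = 43.57°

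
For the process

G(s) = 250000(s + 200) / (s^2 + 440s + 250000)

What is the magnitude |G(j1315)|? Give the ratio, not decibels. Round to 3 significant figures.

At s = jω = j1315:
zero (s+200): 200 + j1315 → |·| = √(200²+1315²) = √1769225 ≈ 1330.1, ∠ = arctan(1315/200) ≈ 81.35°
quadratic: (j1315)² + 440·j1315 + 250000 = -1479225 + j578600 → |·| ≈ 1.5884e+06, ∠ ≈ 158.64°
|G| = 250000 · 1330.1 / 1.5884e+06 ≈ 209.35

209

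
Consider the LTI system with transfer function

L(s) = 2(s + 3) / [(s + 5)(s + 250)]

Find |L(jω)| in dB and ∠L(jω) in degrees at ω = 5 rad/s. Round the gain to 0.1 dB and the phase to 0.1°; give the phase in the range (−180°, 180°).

At s = jω = j5:
zero (s+3): 3 + j5 → |·| = √(3²+5²) = √34 ≈ 5.831, ∠ = arctan(5/3) ≈ 59.04°
pole (s+5): 5 + j5 → |·| = √(5²+5²) = √50 ≈ 7.0711, ∠ = arctan(5/5) ≈ 45.00°
pole (s+250): 250 + j5 → |·| = √(250²+5²) = √62525 ≈ 250.05, ∠ = arctan(5/250) ≈ 1.15°
|L| = 2 · 5.831 / 1768.1 ≈ 0.0065958
Gain = 20 log₁₀(0.0065958) ≈ -43.61 dB
∠L = 59.04° − 46.15° = 12.89°

-43.6 dB, 12.9°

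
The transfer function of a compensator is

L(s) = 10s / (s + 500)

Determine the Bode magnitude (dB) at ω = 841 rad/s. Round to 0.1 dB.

18.7 dB

At s = jω = j841:
zero at origin: s = j841 → |·| = 841, ∠ = 90.00°
pole (s+500): 500 + j841 → |·| = √(500²+841²) = √957281 ≈ 978.41, ∠ = arctan(841/500) ≈ 59.27°
|L| = 10 · 841 / 978.41 ≈ 8.5956
Gain = 20 log₁₀(8.5956) ≈ 18.69 dB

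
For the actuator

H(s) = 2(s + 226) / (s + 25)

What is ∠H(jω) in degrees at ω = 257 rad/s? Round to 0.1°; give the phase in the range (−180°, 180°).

At s = jω = j257:
zero (s+226): 226 + j257 → |·| = √(226²+257²) = √117125 ≈ 342.24, ∠ = arctan(257/226) ≈ 48.67°
pole (s+25): 25 + j257 → |·| = √(25²+257²) = √66674 ≈ 258.21, ∠ = arctan(257/25) ≈ 84.44°
∠H = 48.67° − 84.44° = -35.77°

-35.8°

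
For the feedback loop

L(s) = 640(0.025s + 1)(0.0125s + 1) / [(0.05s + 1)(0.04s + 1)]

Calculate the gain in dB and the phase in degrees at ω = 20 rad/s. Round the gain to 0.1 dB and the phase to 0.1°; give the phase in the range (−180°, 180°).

52.2 dB, -43.1°

At ω = 20 rad/s:
zero (1 + j20·0.025) = 1 + j0.5 → |·| ≈ 1.118, ∠ ≈ 26.57°
zero (1 + j20·0.0125) = 1 + j0.25 → |·| ≈ 1.0308, ∠ ≈ 14.04°
pole (1 + j20·0.05) = 1 + j1 → |·| ≈ 1.4142, ∠ ≈ 45.00°
pole (1 + j20·0.04) = 1 + j0.8 → |·| ≈ 1.2806, ∠ ≈ 38.66°
|L| = 640 · 1.118 · 1.0308 / (1.4142 · 1.2806) ≈ 407.26
Gain = 20 log₁₀(407.26) ≈ 52.20 dB
∠L = (26.57° + 14.04°) − (45.00° + 38.66°) = -43.05°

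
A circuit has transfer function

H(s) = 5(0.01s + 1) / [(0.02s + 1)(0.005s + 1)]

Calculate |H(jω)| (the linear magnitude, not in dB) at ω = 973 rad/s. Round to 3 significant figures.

At ω = 973 rad/s:
zero (1 + j973·0.01) = 1 + j9.73 → |·| ≈ 9.7813, ∠ ≈ 84.13°
pole (1 + j973·0.02) = 1 + j19.46 → |·| ≈ 19.486, ∠ ≈ 87.06°
pole (1 + j973·0.005) = 1 + j4.865 → |·| ≈ 4.9667, ∠ ≈ 78.38°
|H| = 5 · 9.7813 / (19.486 · 4.9667) ≈ 0.50533

0.505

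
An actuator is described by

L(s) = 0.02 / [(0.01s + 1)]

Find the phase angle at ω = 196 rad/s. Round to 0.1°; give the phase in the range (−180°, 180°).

-63.0°

At ω = 196 rad/s:
pole (1 + j196·0.01) = 1 + j1.96 → |·| ≈ 2.2004, ∠ ≈ 62.97°
∠L = (0°) − (62.97°) = -62.97°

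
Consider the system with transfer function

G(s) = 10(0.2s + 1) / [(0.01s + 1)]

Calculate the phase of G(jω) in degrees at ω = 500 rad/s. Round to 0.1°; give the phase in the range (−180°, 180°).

10.7°

At ω = 500 rad/s:
zero (1 + j500·0.2) = 1 + j100 → |·| ≈ 100, ∠ ≈ 89.43°
pole (1 + j500·0.01) = 1 + j5 → |·| ≈ 5.099, ∠ ≈ 78.69°
∠G = (89.43°) − (78.69°) = 10.74°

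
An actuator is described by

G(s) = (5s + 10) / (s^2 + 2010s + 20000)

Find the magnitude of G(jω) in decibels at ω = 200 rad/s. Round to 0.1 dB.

Substitute s = j200:
Numerator: 5(j200) + 10 = 10 + j1000
Denominator: (j200)^2 + 2010(j200) + 20000 = -20000 + j402000
|N| = √(10² + 1000²) ≈ 1000, ∠N ≈ 89.43°
|D| = √(20000² + 402000²) ≈ 4.025e+05, ∠D ≈ 92.85°
|G| = 1000 / 4.025e+05 ≈ 0.0024845
Gain = 20 log₁₀(0.0024845) ≈ -52.10 dB

-52.1 dB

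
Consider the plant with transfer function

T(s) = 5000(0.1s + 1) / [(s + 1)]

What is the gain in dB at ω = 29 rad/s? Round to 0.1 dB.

At ω = 29 rad/s:
zero (1 + j29·0.1) = 1 + j2.9 → |·| ≈ 3.0676, ∠ ≈ 70.97°
pole (1 + j29·1) = 1 + j29 → |·| ≈ 29.017, ∠ ≈ 88.03°
|T| = 5000 · 3.0676 / (29.017) ≈ 528.59
Gain = 20 log₁₀(528.59) ≈ 54.46 dB

54.5 dB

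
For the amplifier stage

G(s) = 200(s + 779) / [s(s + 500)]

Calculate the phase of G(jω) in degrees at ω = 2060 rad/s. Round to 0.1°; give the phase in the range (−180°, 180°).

-97.1°

At s = jω = j2060:
zero (s+779): 779 + j2060 → |·| = √(779²+2060²) = √4850441 ≈ 2202.4, ∠ = arctan(2060/779) ≈ 69.29°
pole (s+500): 500 + j2060 → |·| = √(500²+2060²) = √4493600 ≈ 2119.8, ∠ = arctan(2060/500) ≈ 76.36°
pole at origin: |s| = 2060, ∠ = 90.00° (in denominator)
∠G = 69.29° − 166.36° = -97.07°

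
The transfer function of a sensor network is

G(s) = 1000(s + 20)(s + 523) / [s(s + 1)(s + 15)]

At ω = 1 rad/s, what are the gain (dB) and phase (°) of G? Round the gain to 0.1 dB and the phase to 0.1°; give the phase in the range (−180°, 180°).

At s = jω = j1:
zero (s+20): 20 + j1 → |·| = √(20²+1²) = √401 ≈ 20.025, ∠ = arctan(1/20) ≈ 2.86°
zero (s+523): 523 + j1 → |·| = √(523²+1²) = √273530 ≈ 523, ∠ = arctan(1/523) ≈ 0.11°
pole (s+1): 1 + j1 → |·| = √(1²+1²) = √2 ≈ 1.4142, ∠ = arctan(1/1) ≈ 45.00°
pole (s+15): 15 + j1 → |·| = √(15²+1²) = √226 ≈ 15.033, ∠ = arctan(1/15) ≈ 3.81°
pole at origin: |s| = 1, ∠ = 90.00° (in denominator)
|G| = 1000 · 10473 / 21.26 ≈ 4.9262e+05
Gain = 20 log₁₀(4.9262e+05) ≈ 113.85 dB
∠G = 2.97° − 138.81° = -135.84°

113.9 dB, -135.8°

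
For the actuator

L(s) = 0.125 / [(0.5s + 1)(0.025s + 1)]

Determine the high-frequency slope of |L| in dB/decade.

Each pole contributes −20 dB/decade at high frequency; each zero contributes +20 dB/decade.
Net: 0 zero(s) − 2 pole(s) → -40 dB/decade.

-40 dB/decade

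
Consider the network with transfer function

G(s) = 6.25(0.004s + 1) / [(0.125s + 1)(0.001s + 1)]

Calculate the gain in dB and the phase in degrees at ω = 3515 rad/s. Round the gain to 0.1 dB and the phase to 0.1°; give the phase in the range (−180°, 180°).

-25.2 dB, -78.1°

At ω = 3515 rad/s:
zero (1 + j3515·0.004) = 1 + j14.06 → |·| ≈ 14.096, ∠ ≈ 85.93°
pole (1 + j3515·0.125) = 1 + j439.375 → |·| ≈ 439.38, ∠ ≈ 89.87°
pole (1 + j3515·0.001) = 1 + j3.515 → |·| ≈ 3.6545, ∠ ≈ 74.12°
|G| = 6.25 · 14.096 / (439.38 · 3.6545) ≈ 0.054867
Gain = 20 log₁₀(0.054867) ≈ -25.21 dB
∠G = (85.93°) − (89.87° + 74.12°) = -78.06°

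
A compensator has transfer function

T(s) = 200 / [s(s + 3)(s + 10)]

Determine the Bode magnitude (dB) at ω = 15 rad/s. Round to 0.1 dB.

At s = jω = j15:
pole (s+3): 3 + j15 → |·| = √(3²+15²) = √234 ≈ 15.297, ∠ = arctan(15/3) ≈ 78.69°
pole (s+10): 10 + j15 → |·| = √(10²+15²) = √325 ≈ 18.028, ∠ = arctan(15/10) ≈ 56.31°
pole at origin: |s| = 15, ∠ = 90.00° (in denominator)
|T| = 200 / 4136.6 ≈ 0.048349
Gain = 20 log₁₀(0.048349) ≈ -26.31 dB

-26.3 dB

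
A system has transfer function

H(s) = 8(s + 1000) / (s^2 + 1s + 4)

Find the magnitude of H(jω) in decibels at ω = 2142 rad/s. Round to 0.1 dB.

At s = jω = j2142:
zero (s+1000): 1000 + j2142 → |·| = √(1000²+2142²) = √5588164 ≈ 2363.9, ∠ = arctan(2142/1000) ≈ 64.97°
quadratic: (j2142)² + 1·j2142 + 4 = -4588160 + j2142 → |·| ≈ 4.5882e+06, ∠ ≈ 179.97°
|H| = 8 · 2363.9 / 4.5882e+06 ≈ 0.0041217
Gain = 20 log₁₀(0.0041217) ≈ -47.70 dB

-47.7 dB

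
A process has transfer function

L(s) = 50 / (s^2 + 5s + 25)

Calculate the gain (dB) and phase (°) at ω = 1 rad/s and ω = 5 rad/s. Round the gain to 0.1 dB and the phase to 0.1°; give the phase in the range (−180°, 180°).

At s = jω = j1:
quadratic: (j1)² + 5·j1 + 25 = 24 + j5 → |·| ≈ 24.515, ∠ ≈ 11.77°
|L| = 50 / 24.515 ≈ 2.0396
Gain = 20 log₁₀(2.0396) ≈ 6.19 dB
∠L = 0.00° − 11.77° = -11.77°

At s = jω = j5:
quadratic: (j5)² + 5·j5 + 25 = 0 + j25 → |·| ≈ 25, ∠ ≈ 90.00°
|L| = 50 / 25 ≈ 2
Gain = 20 log₁₀(2) ≈ 6.02 dB
∠L = 0.00° − 90.00° = -90.00°

ω = 1: 6.2 dB, -11.8°; ω = 5: 6.0 dB, -90.0°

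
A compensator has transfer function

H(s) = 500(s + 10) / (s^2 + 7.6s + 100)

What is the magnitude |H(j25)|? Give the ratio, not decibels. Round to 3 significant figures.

24.1

At s = jω = j25:
zero (s+10): 10 + j25 → |·| = √(10²+25²) = √725 ≈ 26.926, ∠ = arctan(25/10) ≈ 68.20°
quadratic: (j25)² + 7.6·j25 + 100 = -525 + j190 → |·| ≈ 558.32, ∠ ≈ 160.10°
|H| = 500 · 26.926 / 558.32 ≈ 24.113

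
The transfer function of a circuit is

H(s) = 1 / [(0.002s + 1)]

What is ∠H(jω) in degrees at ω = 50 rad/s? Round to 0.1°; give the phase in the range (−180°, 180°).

At ω = 50 rad/s:
pole (1 + j50·0.002) = 1 + j0.1 → |·| ≈ 1.005, ∠ ≈ 5.71°
∠H = (0°) − (5.71°) = -5.71°

-5.7°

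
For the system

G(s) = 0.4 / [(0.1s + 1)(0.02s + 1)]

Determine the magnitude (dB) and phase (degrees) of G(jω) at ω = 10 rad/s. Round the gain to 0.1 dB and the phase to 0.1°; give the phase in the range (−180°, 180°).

At ω = 10 rad/s:
pole (1 + j10·0.1) = 1 + j1 → |·| ≈ 1.4142, ∠ ≈ 45.00°
pole (1 + j10·0.02) = 1 + j0.2 → |·| ≈ 1.0198, ∠ ≈ 11.31°
|G| = 0.4 · 1 / (1.4142 · 1.0198) ≈ 0.27735
Gain = 20 log₁₀(0.27735) ≈ -11.14 dB
∠G = (0°) − (45.00° + 11.31°) = -56.31°

-11.1 dB, -56.3°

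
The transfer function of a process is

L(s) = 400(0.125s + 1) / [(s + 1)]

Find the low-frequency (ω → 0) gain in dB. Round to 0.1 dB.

52.0 dB

L(0) = 400 · 1 / 1 = 400
20 log₁₀(400) ≈ 52.04 dB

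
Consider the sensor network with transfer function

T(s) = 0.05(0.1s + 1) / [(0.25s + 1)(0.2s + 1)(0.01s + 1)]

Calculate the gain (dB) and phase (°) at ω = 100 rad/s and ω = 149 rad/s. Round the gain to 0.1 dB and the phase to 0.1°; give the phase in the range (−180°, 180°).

At ω = 100 rad/s:
zero (1 + j100·0.1) = 1 + j10 → |·| ≈ 10.05, ∠ ≈ 84.29°
pole (1 + j100·0.25) = 1 + j25 → |·| ≈ 25.02, ∠ ≈ 87.71°
pole (1 + j100·0.2) = 1 + j20 → |·| ≈ 20.025, ∠ ≈ 87.14°
pole (1 + j100·0.01) = 1 + j1 → |·| ≈ 1.4142, ∠ ≈ 45.00°
|T| = 0.05 · 10.05 / (25.02 · 20.025 · 1.4142) ≈ 0.00070919
Gain = 20 log₁₀(0.00070919) ≈ -62.98 dB
∠T = (84.29°) − (87.71° + 87.14° + 45.00°) = -135.56°

At ω = 149 rad/s:
zero (1 + j149·0.1) = 1 + j14.9 → |·| ≈ 14.934, ∠ ≈ 86.16°
pole (1 + j149·0.25) = 1 + j37.25 → |·| ≈ 37.263, ∠ ≈ 88.46°
pole (1 + j149·0.2) = 1 + j29.8 → |·| ≈ 29.817, ∠ ≈ 88.08°
pole (1 + j149·0.01) = 1 + j1.49 → |·| ≈ 1.7945, ∠ ≈ 56.13°
|T| = 0.05 · 14.934 / (37.263 · 29.817 · 1.7945) ≈ 0.00037451
Gain = 20 log₁₀(0.00037451) ≈ -68.53 dB
∠T = (86.16°) − (88.46° + 88.08° + 56.13°) = -146.51°

ω = 100: -63.0 dB, -135.6°; ω = 149: -68.5 dB, -146.5°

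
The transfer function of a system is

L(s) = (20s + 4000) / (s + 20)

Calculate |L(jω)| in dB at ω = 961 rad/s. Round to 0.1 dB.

26.2 dB

Substitute s = j961:
Numerator: 20(j961) + 4000 = 4000 + j19220
Denominator: (j961) + 20 = 20 + j961
|N| = √(4000² + 19220²) ≈ 19632, ∠N ≈ 78.24°
|D| = √(20² + 961²) ≈ 961.21, ∠D ≈ 88.81°
|L| = 19632 / 961.21 ≈ 20.424
Gain = 20 log₁₀(20.424) ≈ 26.20 dB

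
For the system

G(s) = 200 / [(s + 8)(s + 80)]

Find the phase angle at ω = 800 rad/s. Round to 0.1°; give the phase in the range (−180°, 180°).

At s = jω = j800:
pole (s+8): 8 + j800 → |·| = √(8²+800²) = √640064 ≈ 800.04, ∠ = arctan(800/8) ≈ 89.43°
pole (s+80): 80 + j800 → |·| = √(80²+800²) = √646400 ≈ 803.99, ∠ = arctan(800/80) ≈ 84.29°
∠G = 0.00° − 173.72° = -173.72°

-173.7°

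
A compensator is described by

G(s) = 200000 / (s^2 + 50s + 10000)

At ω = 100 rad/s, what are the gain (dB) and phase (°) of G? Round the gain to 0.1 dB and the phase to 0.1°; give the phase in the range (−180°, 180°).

32.0 dB, -90.0°

At s = jω = j100:
quadratic: (j100)² + 50·j100 + 10000 = 0 + j5000 → |·| ≈ 5000, ∠ ≈ 90.00°
|G| = 200000 / 5000 ≈ 40
Gain = 20 log₁₀(40) ≈ 32.04 dB
∠G = 0.00° − 90.00° = -90.00°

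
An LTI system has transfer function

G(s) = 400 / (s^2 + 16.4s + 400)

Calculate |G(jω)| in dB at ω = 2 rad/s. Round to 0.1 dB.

At s = jω = j2:
quadratic: (j2)² + 16.4·j2 + 400 = 396 + j32.8 → |·| ≈ 397.36, ∠ ≈ 4.73°
|G| = 400 / 397.36 ≈ 1.0066
Gain = 20 log₁₀(1.0066) ≈ 0.06 dB

0.1 dB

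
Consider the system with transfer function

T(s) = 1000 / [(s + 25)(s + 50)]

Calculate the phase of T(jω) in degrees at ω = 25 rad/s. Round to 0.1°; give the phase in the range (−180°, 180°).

-71.6°

At s = jω = j25:
pole (s+25): 25 + j25 → |·| = √(25²+25²) = √1250 ≈ 35.355, ∠ = arctan(25/25) ≈ 45.00°
pole (s+50): 50 + j25 → |·| = √(50²+25²) = √3125 ≈ 55.902, ∠ = arctan(25/50) ≈ 26.57°
∠T = 0.00° − 71.57° = -71.57°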